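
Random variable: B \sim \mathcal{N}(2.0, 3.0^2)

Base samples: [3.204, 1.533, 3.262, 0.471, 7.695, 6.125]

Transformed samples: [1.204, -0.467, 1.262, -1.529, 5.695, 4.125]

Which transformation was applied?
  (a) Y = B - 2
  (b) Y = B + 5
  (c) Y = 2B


Checking option (a) Y = B - 2:
  B = 3.204 -> Y = 1.204 ✓
  B = 1.533 -> Y = -0.467 ✓
  B = 3.262 -> Y = 1.262 ✓
All samples match this transformation.

(a) B - 2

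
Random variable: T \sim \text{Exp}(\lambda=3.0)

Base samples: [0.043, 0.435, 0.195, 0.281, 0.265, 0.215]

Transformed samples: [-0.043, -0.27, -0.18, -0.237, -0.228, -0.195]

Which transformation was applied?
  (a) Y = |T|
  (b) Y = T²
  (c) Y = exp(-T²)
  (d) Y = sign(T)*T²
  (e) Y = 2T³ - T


Checking option (e) Y = 2T³ - T:
  T = 0.043 -> Y = -0.043 ✓
  T = 0.435 -> Y = -0.27 ✓
  T = 0.195 -> Y = -0.18 ✓
All samples match this transformation.

(e) 2T³ - T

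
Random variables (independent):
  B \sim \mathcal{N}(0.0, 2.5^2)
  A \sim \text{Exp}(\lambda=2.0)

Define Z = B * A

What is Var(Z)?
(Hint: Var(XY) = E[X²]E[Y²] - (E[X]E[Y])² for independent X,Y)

Var(XY) = E[X²]E[Y²] - (E[X]E[Y])²
E[B] = 0, Var(B) = 6.25
E[A] = 0.5, Var(A) = 0.25
E[B²] = 6.25 + 0² = 6.25
E[A²] = 0.25 + 0.5² = 0.5
Var(Z) = 6.25*0.5 - (0*0.5)²
= 3.125 - 0 = 3.125

3.125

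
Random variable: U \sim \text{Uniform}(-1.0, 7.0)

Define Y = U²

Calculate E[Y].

E[U²] = Var(U) + (E[U])² = 5.3333333 + 9 = 14.333333

14.333333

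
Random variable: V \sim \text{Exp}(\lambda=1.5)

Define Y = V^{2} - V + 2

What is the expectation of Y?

E[Y] = 1*E[V²] - 1*E[V] + 2
E[V] = 0.66666667
E[V²] = Var(V) + (E[V])² = 0.44444444 + 0.44444444 = 0.88888889
E[Y] = 1*0.88888889 - 1*0.66666667 + 2 = 2.2222222

2.2222222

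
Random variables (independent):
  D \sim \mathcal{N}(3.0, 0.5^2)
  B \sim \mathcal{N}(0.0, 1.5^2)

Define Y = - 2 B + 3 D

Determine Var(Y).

For independent RVs: Var(aX + bY) = a²Var(X) + b²Var(Y)
Var(D) = 0.25
Var(B) = 2.25
Var(Y) = 3²*0.25 + (-2)²*2.25
= 9*0.25 + 4*2.25 = 11.25

11.25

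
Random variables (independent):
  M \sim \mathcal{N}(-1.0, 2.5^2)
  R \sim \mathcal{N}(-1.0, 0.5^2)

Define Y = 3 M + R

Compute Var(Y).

For independent RVs: Var(aX + bY) = a²Var(X) + b²Var(Y)
Var(M) = 6.25
Var(R) = 0.25
Var(Y) = 3²*6.25 + 1²*0.25
= 9*6.25 + 1*0.25 = 56.5

56.5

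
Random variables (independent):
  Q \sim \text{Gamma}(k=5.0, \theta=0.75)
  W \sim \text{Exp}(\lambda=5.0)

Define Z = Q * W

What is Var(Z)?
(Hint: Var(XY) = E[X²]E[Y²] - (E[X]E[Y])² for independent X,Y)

Var(XY) = E[X²]E[Y²] - (E[X]E[Y])²
E[Q] = 3.75, Var(Q) = 2.8125
E[W] = 0.2, Var(W) = 0.04
E[Q²] = 2.8125 + 3.75² = 16.875
E[W²] = 0.04 + 0.2² = 0.08
Var(Z) = 16.875*0.08 - (3.75*0.2)²
= 1.35 - 0.5625 = 0.7875

0.7875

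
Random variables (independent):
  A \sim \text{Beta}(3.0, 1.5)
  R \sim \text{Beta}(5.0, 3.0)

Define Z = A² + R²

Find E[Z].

E[Z] = E[A²] + E[R²]
E[A²] = Var(A) + E[A]² = 0.04040404 + 0.44444444 = 0.48484848
E[R²] = Var(R) + E[R]² = 0.026041667 + 0.390625 = 0.41666667
E[Z] = 0.48484848 + 0.41666667 = 0.90151515

0.90151515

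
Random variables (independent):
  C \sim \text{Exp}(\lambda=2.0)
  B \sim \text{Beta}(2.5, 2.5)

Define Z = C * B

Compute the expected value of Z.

For independent RVs: E[XY] = E[X]*E[Y]
E[C] = 0.5
E[B] = 0.5
E[Z] = 0.5 * 0.5 = 0.25

0.25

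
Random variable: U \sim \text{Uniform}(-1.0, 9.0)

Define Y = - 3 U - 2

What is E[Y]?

For Y = -3U - 2:
E[Y] = -3 * E[U] - 2
E[U] = (-1 + 9)/2 = 4
E[Y] = -3 * 4 - 2 = -14

-14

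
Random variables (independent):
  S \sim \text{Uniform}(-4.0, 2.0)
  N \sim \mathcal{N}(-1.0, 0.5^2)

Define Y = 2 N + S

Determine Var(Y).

For independent RVs: Var(aX + bY) = a²Var(X) + b²Var(Y)
Var(S) = 3
Var(N) = 0.25
Var(Y) = 1²*3 + 2²*0.25
= 1*3 + 4*0.25 = 4

4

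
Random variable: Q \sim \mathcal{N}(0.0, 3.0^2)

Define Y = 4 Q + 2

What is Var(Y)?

For Y = aQ + b: Var(Y) = a² * Var(Q)
Var(Q) = 3.0^2 = 9
Var(Y) = 4² * 9 = 16 * 9 = 144

144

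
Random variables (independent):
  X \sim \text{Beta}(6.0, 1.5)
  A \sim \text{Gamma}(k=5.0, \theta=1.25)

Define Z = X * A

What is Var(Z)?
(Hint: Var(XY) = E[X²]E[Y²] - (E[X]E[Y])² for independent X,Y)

Var(XY) = E[X²]E[Y²] - (E[X]E[Y])²
E[X] = 0.8, Var(X) = 0.018823529
E[A] = 6.25, Var(A) = 7.8125
E[X²] = 0.018823529 + 0.8² = 0.65882353
E[A²] = 7.8125 + 6.25² = 46.875
Var(Z) = 0.65882353*46.875 - (0.8*6.25)²
= 30.882353 - 25 = 5.8823529

5.8823529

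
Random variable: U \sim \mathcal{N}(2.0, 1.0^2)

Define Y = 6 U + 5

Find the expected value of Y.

For Y = 6U + 5:
E[Y] = 6 * E[U] + 5
E[U] = 2.0 = 2
E[Y] = 6 * 2 + 5 = 17

17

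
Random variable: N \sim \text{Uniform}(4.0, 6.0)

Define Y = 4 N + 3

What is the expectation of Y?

For Y = 4N + 3:
E[Y] = 4 * E[N] + 3
E[N] = (4 + 6)/2 = 5
E[Y] = 4 * 5 + 3 = 23

23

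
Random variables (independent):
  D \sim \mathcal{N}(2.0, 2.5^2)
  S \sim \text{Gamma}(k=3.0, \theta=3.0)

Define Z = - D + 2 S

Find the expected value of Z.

E[Z] = -1*E[D] + 2*E[S]
E[D] = 2
E[S] = 9
E[Z] = -1*2 + 2*9 = 16

16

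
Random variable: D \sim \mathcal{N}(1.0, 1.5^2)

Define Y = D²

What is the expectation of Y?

Using E[X²] = Var(X) + (E[X])²:
E[D] = 1
Var(D) = 1.5^2 = 2.25
E[D²] = 2.25 + 1² = 2.25 + 1 = 3.25

3.25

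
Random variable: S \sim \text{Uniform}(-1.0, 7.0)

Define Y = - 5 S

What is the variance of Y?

For Y = aS + b: Var(Y) = a² * Var(S)
Var(S) = (7 + 1)^2/12 = 5.3333333
Var(Y) = (-5)² * 5.3333333 = 25 * 5.3333333 = 133.33333

133.33333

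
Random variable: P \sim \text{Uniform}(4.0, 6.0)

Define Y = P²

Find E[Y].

Using E[X²] = Var(X) + (E[X])²:
E[P] = 5
Var(P) = (6 - 4)^2/12 = 0.33333333
E[P²] = 0.33333333 + 5² = 0.33333333 + 25 = 25.333333

25.333333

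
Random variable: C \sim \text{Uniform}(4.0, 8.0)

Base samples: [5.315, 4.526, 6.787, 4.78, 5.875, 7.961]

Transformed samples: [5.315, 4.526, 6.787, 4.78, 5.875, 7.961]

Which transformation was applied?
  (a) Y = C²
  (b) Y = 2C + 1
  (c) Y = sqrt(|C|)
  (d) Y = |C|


Checking option (d) Y = |C|:
  C = 5.315 -> Y = 5.315 ✓
  C = 4.526 -> Y = 4.526 ✓
  C = 6.787 -> Y = 6.787 ✓
All samples match this transformation.

(d) |C|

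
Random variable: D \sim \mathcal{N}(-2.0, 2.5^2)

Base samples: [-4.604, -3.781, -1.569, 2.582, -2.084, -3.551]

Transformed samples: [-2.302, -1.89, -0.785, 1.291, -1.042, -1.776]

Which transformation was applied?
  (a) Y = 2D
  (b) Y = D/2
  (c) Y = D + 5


Checking option (b) Y = D/2:
  D = -4.604 -> Y = -2.302 ✓
  D = -3.781 -> Y = -1.89 ✓
  D = -1.569 -> Y = -0.785 ✓
All samples match this transformation.

(b) D/2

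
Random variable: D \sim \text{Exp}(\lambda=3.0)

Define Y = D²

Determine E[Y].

Using E[X²] = Var(X) + (E[X])²:
E[D] = 0.33333333
Var(D) = 1/3.0^2 = 0.11111111
E[D²] = 0.11111111 + 0.33333333² = 0.11111111 + 0.11111111 = 0.22222222

0.22222222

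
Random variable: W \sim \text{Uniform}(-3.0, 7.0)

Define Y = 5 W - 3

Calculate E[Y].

For Y = 5W - 3:
E[Y] = 5 * E[W] - 3
E[W] = (-3 + 7)/2 = 2
E[Y] = 5 * 2 - 3 = 7

7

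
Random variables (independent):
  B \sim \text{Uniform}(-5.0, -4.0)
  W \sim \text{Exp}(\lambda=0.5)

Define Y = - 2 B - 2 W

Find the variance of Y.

For independent RVs: Var(aX + bY) = a²Var(X) + b²Var(Y)
Var(B) = 0.083333333
Var(W) = 4
Var(Y) = (-2)²*0.083333333 + (-2)²*4
= 4*0.083333333 + 4*4 = 16.333333

16.333333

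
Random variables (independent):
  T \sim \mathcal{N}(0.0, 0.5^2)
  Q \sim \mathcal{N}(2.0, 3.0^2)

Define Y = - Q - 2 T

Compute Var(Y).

For independent RVs: Var(aX + bY) = a²Var(X) + b²Var(Y)
Var(T) = 0.25
Var(Q) = 9
Var(Y) = (-2)²*0.25 + (-1)²*9
= 4*0.25 + 1*9 = 10

10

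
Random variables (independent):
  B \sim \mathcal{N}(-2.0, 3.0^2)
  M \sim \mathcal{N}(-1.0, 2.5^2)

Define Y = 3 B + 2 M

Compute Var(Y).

For independent RVs: Var(aX + bY) = a²Var(X) + b²Var(Y)
Var(B) = 9
Var(M) = 6.25
Var(Y) = 3²*9 + 2²*6.25
= 9*9 + 4*6.25 = 106

106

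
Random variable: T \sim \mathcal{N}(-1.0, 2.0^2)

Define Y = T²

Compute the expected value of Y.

Using E[X²] = Var(X) + (E[X])²:
E[T] = -1
Var(T) = 2.0^2 = 4
E[T²] = 4 + (-1)² = 4 + 1 = 5

5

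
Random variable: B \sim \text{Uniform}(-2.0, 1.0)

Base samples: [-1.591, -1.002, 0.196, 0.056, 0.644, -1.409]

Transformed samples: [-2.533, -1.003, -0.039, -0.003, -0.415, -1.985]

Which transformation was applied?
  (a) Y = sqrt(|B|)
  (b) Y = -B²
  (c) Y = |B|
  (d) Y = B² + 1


Checking option (b) Y = -B²:
  B = -1.591 -> Y = -2.533 ✓
  B = -1.002 -> Y = -1.003 ✓
  B = 0.196 -> Y = -0.039 ✓
All samples match this transformation.

(b) -B²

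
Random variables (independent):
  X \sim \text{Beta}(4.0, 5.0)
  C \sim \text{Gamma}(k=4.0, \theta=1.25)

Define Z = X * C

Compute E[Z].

For independent RVs: E[XY] = E[X]*E[Y]
E[X] = 0.44444444
E[C] = 5
E[Z] = 0.44444444 * 5 = 2.2222222

2.2222222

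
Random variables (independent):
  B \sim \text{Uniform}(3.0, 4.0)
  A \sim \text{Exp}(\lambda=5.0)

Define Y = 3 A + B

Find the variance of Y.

For independent RVs: Var(aX + bY) = a²Var(X) + b²Var(Y)
Var(B) = 0.083333333
Var(A) = 0.04
Var(Y) = 1²*0.083333333 + 3²*0.04
= 1*0.083333333 + 9*0.04 = 0.44333333

0.44333333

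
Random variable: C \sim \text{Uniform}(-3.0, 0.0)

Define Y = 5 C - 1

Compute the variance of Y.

For Y = aC + b: Var(Y) = a² * Var(C)
Var(C) = (0 + 3)^2/12 = 0.75
Var(Y) = 5² * 0.75 = 25 * 0.75 = 18.75

18.75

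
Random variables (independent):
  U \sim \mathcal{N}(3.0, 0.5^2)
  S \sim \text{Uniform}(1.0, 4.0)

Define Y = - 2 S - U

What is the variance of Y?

For independent RVs: Var(aX + bY) = a²Var(X) + b²Var(Y)
Var(U) = 0.25
Var(S) = 0.75
Var(Y) = (-1)²*0.25 + (-2)²*0.75
= 1*0.25 + 4*0.75 = 3.25

3.25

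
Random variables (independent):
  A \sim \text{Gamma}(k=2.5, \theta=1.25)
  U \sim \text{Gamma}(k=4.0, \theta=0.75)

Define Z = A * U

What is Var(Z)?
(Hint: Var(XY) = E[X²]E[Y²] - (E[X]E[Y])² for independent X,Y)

Var(XY) = E[X²]E[Y²] - (E[X]E[Y])²
E[A] = 3.125, Var(A) = 3.90625
E[U] = 3, Var(U) = 2.25
E[A²] = 3.90625 + 3.125² = 13.671875
E[U²] = 2.25 + 3² = 11.25
Var(Z) = 13.671875*11.25 - (3.125*3)²
= 153.80859 - 87.890625 = 65.917969

65.917969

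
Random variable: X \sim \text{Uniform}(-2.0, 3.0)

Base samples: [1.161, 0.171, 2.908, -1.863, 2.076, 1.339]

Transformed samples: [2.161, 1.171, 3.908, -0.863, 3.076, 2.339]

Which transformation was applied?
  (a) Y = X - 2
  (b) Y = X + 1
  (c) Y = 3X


Checking option (b) Y = X + 1:
  X = 1.161 -> Y = 2.161 ✓
  X = 0.171 -> Y = 1.171 ✓
  X = 2.908 -> Y = 3.908 ✓
All samples match this transformation.

(b) X + 1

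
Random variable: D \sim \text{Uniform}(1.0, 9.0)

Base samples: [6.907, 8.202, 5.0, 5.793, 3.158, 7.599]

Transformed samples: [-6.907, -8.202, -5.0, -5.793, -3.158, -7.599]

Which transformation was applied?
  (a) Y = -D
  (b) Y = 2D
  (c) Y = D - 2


Checking option (a) Y = -D:
  D = 6.907 -> Y = -6.907 ✓
  D = 8.202 -> Y = -8.202 ✓
  D = 5.0 -> Y = -5.0 ✓
All samples match this transformation.

(a) -D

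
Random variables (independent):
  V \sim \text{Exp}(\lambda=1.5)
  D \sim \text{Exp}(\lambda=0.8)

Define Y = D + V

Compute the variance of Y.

For independent RVs: Var(aX + bY) = a²Var(X) + b²Var(Y)
Var(V) = 0.44444444
Var(D) = 1.5625
Var(Y) = 1²*0.44444444 + 1²*1.5625
= 1*0.44444444 + 1*1.5625 = 2.0069444

2.0069444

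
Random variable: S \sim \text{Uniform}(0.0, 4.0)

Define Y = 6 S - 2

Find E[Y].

For Y = 6S - 2:
E[Y] = 6 * E[S] - 2
E[S] = (0 + 4)/2 = 2
E[Y] = 6 * 2 - 2 = 10

10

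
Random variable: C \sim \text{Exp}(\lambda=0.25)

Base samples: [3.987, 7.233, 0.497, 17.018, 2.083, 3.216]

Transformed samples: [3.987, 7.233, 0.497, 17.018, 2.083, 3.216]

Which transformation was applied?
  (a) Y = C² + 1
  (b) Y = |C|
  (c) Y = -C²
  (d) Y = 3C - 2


Checking option (b) Y = |C|:
  C = 3.987 -> Y = 3.987 ✓
  C = 7.233 -> Y = 7.233 ✓
  C = 0.497 -> Y = 0.497 ✓
All samples match this transformation.

(b) |C|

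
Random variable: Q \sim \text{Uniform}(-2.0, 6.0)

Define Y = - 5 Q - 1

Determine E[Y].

For Y = -5Q - 1:
E[Y] = -5 * E[Q] - 1
E[Q] = (-2 + 6)/2 = 2
E[Y] = -5 * 2 - 1 = -11

-11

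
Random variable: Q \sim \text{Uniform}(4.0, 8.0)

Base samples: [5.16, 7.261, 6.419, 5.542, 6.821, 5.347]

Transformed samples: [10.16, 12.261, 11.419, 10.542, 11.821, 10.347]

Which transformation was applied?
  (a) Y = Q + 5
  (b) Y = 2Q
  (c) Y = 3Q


Checking option (a) Y = Q + 5:
  Q = 5.16 -> Y = 10.16 ✓
  Q = 7.261 -> Y = 12.261 ✓
  Q = 6.419 -> Y = 11.419 ✓
All samples match this transformation.

(a) Q + 5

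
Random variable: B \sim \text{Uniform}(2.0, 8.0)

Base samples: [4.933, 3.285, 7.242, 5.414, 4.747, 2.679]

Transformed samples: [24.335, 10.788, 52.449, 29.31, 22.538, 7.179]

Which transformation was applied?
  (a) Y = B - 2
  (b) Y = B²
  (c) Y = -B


Checking option (b) Y = B²:
  B = 4.933 -> Y = 24.335 ✓
  B = 3.285 -> Y = 10.788 ✓
  B = 7.242 -> Y = 52.449 ✓
All samples match this transformation.

(b) B²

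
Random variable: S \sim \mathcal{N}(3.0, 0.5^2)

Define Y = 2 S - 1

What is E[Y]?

For Y = 2S - 1:
E[Y] = 2 * E[S] - 1
E[S] = 3.0 = 3
E[Y] = 2 * 3 - 1 = 5

5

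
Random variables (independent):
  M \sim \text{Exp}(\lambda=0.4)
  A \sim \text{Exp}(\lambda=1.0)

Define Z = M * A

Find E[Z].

For independent RVs: E[XY] = E[X]*E[Y]
E[M] = 2.5
E[A] = 1
E[Z] = 2.5 * 1 = 2.5

2.5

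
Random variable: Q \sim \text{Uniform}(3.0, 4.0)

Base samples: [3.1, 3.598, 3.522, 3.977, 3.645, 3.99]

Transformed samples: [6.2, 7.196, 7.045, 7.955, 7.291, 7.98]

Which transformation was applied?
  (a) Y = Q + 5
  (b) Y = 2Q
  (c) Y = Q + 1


Checking option (b) Y = 2Q:
  Q = 3.1 -> Y = 6.2 ✓
  Q = 3.598 -> Y = 7.196 ✓
  Q = 3.522 -> Y = 7.045 ✓
All samples match this transformation.

(b) 2Q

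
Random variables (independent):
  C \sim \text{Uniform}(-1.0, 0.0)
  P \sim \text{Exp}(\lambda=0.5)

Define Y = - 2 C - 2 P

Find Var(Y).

For independent RVs: Var(aX + bY) = a²Var(X) + b²Var(Y)
Var(C) = 0.083333333
Var(P) = 4
Var(Y) = (-2)²*0.083333333 + (-2)²*4
= 4*0.083333333 + 4*4 = 16.333333

16.333333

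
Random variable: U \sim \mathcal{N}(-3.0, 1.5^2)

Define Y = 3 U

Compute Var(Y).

For Y = aU + b: Var(Y) = a² * Var(U)
Var(U) = 1.5^2 = 2.25
Var(Y) = 3² * 2.25 = 9 * 2.25 = 20.25

20.25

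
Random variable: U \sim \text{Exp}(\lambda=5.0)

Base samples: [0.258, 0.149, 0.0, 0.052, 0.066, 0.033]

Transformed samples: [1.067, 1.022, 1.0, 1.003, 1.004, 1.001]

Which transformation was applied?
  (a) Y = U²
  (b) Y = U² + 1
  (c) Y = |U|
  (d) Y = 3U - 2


Checking option (b) Y = U² + 1:
  U = 0.258 -> Y = 1.067 ✓
  U = 0.149 -> Y = 1.022 ✓
  U = 0.0 -> Y = 1.0 ✓
All samples match this transformation.

(b) U² + 1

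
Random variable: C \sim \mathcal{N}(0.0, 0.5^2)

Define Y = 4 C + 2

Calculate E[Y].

For Y = 4C + 2:
E[Y] = 4 * E[C] + 2
E[C] = 0.0 = 0
E[Y] = 4 * 0 + 2 = 2

2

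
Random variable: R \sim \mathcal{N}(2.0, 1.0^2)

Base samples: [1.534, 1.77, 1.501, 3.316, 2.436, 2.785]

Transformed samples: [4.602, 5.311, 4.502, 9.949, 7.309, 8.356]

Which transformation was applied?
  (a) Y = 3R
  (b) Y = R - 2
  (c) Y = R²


Checking option (a) Y = 3R:
  R = 1.534 -> Y = 4.602 ✓
  R = 1.77 -> Y = 5.311 ✓
  R = 1.501 -> Y = 4.502 ✓
All samples match this transformation.

(a) 3R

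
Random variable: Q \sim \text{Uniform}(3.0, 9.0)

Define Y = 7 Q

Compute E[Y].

For Y = 7Q:
E[Y] = 7 * E[Q]
E[Q] = (3 + 9)/2 = 6
E[Y] = 7 * 6 = 42

42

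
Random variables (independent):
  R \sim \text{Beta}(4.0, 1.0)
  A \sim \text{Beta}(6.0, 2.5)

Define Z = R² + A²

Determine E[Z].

E[Z] = E[R²] + E[A²]
E[R²] = Var(R) + E[R]² = 0.026666667 + 0.64 = 0.66666667
E[A²] = Var(A) + E[A]² = 0.021853943 + 0.4982699 = 0.52012384
E[Z] = 0.66666667 + 0.52012384 = 1.1867905

1.1867905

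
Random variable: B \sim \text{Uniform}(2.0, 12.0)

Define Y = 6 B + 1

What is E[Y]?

For Y = 6B + 1:
E[Y] = 6 * E[B] + 1
E[B] = (2 + 12)/2 = 7
E[Y] = 6 * 7 + 1 = 43

43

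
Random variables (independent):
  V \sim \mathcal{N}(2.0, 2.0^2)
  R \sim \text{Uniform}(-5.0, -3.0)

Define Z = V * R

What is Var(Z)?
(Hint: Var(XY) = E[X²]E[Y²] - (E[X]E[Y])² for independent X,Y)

Var(XY) = E[X²]E[Y²] - (E[X]E[Y])²
E[V] = 2, Var(V) = 4
E[R] = -4, Var(R) = 0.33333333
E[V²] = 4 + 2² = 8
E[R²] = 0.33333333 + (-4)² = 16.333333
Var(Z) = 8*16.333333 - (2*(-4))²
= 130.66667 - 64 = 66.666667

66.666667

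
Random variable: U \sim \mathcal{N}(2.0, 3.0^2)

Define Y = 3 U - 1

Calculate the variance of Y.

For Y = aU + b: Var(Y) = a² * Var(U)
Var(U) = 3.0^2 = 9
Var(Y) = 3² * 9 = 9 * 9 = 81

81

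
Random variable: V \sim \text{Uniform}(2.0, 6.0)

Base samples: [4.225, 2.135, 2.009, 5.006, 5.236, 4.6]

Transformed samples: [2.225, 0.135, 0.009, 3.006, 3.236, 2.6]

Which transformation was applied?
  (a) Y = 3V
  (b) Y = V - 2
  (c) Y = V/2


Checking option (b) Y = V - 2:
  V = 4.225 -> Y = 2.225 ✓
  V = 2.135 -> Y = 0.135 ✓
  V = 2.009 -> Y = 0.009 ✓
All samples match this transformation.

(b) V - 2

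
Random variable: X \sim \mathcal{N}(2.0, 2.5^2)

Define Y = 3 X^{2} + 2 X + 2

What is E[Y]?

E[Y] = 3*E[X²] + 2*E[X] + 2
E[X] = 2
E[X²] = Var(X) + (E[X])² = 6.25 + 4 = 10.25
E[Y] = 3*10.25 + 2*2 + 2 = 36.75

36.75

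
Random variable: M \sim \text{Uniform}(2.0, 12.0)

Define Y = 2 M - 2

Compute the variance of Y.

For Y = aM + b: Var(Y) = a² * Var(M)
Var(M) = (12 - 2)^2/12 = 8.3333333
Var(Y) = 2² * 8.3333333 = 4 * 8.3333333 = 33.333333

33.333333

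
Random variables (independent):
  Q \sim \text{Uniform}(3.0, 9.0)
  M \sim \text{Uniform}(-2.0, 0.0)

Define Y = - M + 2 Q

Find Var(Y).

For independent RVs: Var(aX + bY) = a²Var(X) + b²Var(Y)
Var(Q) = 3
Var(M) = 0.33333333
Var(Y) = 2²*3 + (-1)²*0.33333333
= 4*3 + 1*0.33333333 = 12.333333

12.333333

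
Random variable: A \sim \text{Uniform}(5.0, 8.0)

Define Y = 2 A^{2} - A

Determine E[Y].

E[Y] = 2*E[A²] - 1*E[A]
E[A] = 6.5
E[A²] = Var(A) + (E[A])² = 0.75 + 42.25 = 43
E[Y] = 2*43 - 1*6.5 = 79.5

79.5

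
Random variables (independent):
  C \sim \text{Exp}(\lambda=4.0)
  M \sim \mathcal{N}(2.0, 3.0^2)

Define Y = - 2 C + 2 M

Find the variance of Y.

For independent RVs: Var(aX + bY) = a²Var(X) + b²Var(Y)
Var(C) = 0.0625
Var(M) = 9
Var(Y) = (-2)²*0.0625 + 2²*9
= 4*0.0625 + 4*9 = 36.25

36.25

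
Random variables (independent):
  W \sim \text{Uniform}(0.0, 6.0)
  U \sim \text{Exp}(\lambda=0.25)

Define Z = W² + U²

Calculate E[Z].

E[Z] = E[W²] + E[U²]
E[W²] = Var(W) + E[W]² = 3 + 9 = 12
E[U²] = Var(U) + E[U]² = 16 + 16 = 32
E[Z] = 12 + 32 = 44

44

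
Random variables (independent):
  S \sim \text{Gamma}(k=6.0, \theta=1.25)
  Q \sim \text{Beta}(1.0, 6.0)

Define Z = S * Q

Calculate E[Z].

For independent RVs: E[XY] = E[X]*E[Y]
E[S] = 7.5
E[Q] = 0.14285714
E[Z] = 7.5 * 0.14285714 = 1.0714286

1.0714286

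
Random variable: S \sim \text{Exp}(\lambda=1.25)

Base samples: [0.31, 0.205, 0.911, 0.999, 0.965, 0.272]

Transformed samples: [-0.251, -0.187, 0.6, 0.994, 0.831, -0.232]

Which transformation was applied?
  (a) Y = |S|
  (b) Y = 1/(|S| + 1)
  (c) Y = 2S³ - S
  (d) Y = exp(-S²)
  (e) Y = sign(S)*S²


Checking option (c) Y = 2S³ - S:
  S = 0.31 -> Y = -0.251 ✓
  S = 0.205 -> Y = -0.187 ✓
  S = 0.911 -> Y = 0.6 ✓
All samples match this transformation.

(c) 2S³ - S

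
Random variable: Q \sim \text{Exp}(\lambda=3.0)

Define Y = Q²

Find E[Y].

Using E[X²] = Var(X) + (E[X])²:
E[Q] = 0.33333333
Var(Q) = 1/3.0^2 = 0.11111111
E[Q²] = 0.11111111 + 0.33333333² = 0.11111111 + 0.11111111 = 0.22222222

0.22222222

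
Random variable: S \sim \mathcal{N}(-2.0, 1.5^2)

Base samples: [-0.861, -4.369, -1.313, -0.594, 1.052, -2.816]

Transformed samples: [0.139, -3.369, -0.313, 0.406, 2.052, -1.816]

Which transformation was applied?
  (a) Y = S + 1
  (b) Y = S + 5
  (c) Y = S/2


Checking option (a) Y = S + 1:
  S = -0.861 -> Y = 0.139 ✓
  S = -4.369 -> Y = -3.369 ✓
  S = -1.313 -> Y = -0.313 ✓
All samples match this transformation.

(a) S + 1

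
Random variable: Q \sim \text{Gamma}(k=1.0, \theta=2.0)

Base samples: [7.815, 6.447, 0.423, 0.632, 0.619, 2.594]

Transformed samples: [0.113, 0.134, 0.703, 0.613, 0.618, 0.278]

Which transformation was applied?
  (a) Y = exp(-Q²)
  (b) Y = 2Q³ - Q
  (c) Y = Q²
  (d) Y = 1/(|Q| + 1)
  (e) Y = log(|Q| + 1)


Checking option (d) Y = 1/(|Q| + 1):
  Q = 7.815 -> Y = 0.113 ✓
  Q = 6.447 -> Y = 0.134 ✓
  Q = 0.423 -> Y = 0.703 ✓
All samples match this transformation.

(d) 1/(|Q| + 1)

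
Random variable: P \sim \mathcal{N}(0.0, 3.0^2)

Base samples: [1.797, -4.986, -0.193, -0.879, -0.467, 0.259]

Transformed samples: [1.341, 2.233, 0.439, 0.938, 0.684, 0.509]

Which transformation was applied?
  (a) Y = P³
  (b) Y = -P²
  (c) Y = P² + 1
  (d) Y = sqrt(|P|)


Checking option (d) Y = sqrt(|P|):
  P = 1.797 -> Y = 1.341 ✓
  P = -4.986 -> Y = 2.233 ✓
  P = -0.193 -> Y = 0.439 ✓
All samples match this transformation.

(d) sqrt(|P|)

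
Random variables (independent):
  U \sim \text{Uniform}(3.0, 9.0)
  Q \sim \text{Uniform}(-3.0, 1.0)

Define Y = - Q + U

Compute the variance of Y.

For independent RVs: Var(aX + bY) = a²Var(X) + b²Var(Y)
Var(U) = 3
Var(Q) = 1.3333333
Var(Y) = 1²*3 + (-1)²*1.3333333
= 1*3 + 1*1.3333333 = 4.3333333

4.3333333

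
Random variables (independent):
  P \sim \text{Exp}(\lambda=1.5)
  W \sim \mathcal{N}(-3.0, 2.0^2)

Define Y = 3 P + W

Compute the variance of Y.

For independent RVs: Var(aX + bY) = a²Var(X) + b²Var(Y)
Var(P) = 0.44444444
Var(W) = 4
Var(Y) = 3²*0.44444444 + 1²*4
= 9*0.44444444 + 1*4 = 8

8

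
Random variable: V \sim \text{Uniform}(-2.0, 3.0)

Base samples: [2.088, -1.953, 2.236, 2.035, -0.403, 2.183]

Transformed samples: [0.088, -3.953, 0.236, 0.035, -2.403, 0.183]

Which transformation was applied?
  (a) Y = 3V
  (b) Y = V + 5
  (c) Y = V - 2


Checking option (c) Y = V - 2:
  V = 2.088 -> Y = 0.088 ✓
  V = -1.953 -> Y = -3.953 ✓
  V = 2.236 -> Y = 0.236 ✓
All samples match this transformation.

(c) V - 2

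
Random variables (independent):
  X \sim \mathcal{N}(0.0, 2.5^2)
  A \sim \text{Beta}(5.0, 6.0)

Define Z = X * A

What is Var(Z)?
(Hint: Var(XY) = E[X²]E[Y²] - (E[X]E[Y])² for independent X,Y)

Var(XY) = E[X²]E[Y²] - (E[X]E[Y])²
E[X] = 0, Var(X) = 6.25
E[A] = 0.45454545, Var(A) = 0.020661157
E[X²] = 6.25 + 0² = 6.25
E[A²] = 0.020661157 + 0.45454545² = 0.22727273
Var(Z) = 6.25*0.22727273 - (0*0.45454545)²
= 1.4204545 - 0 = 1.4204545

1.4204545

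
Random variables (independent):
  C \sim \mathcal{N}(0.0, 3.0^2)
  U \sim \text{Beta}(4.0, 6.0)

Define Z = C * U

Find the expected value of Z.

For independent RVs: E[XY] = E[X]*E[Y]
E[C] = 0
E[U] = 0.4
E[Z] = 0 * 0.4 = 0

0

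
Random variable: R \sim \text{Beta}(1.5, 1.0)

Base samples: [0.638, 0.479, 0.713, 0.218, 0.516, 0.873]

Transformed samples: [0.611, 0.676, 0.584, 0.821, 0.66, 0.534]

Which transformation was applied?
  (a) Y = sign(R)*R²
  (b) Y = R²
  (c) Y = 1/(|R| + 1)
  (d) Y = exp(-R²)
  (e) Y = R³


Checking option (c) Y = 1/(|R| + 1):
  R = 0.638 -> Y = 0.611 ✓
  R = 0.479 -> Y = 0.676 ✓
  R = 0.713 -> Y = 0.584 ✓
All samples match this transformation.

(c) 1/(|R| + 1)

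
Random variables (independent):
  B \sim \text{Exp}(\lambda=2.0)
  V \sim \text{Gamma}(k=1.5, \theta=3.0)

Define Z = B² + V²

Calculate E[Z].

E[Z] = E[B²] + E[V²]
E[B²] = Var(B) + E[B]² = 0.25 + 0.25 = 0.5
E[V²] = Var(V) + E[V]² = 13.5 + 20.25 = 33.75
E[Z] = 0.5 + 33.75 = 34.25

34.25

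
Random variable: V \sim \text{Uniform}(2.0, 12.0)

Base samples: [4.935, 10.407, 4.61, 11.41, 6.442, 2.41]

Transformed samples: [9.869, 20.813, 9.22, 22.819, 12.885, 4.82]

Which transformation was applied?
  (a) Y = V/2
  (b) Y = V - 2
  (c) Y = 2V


Checking option (c) Y = 2V:
  V = 4.935 -> Y = 9.869 ✓
  V = 10.407 -> Y = 20.813 ✓
  V = 4.61 -> Y = 9.22 ✓
All samples match this transformation.

(c) 2V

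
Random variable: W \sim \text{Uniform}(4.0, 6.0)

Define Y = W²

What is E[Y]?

Using E[X²] = Var(X) + (E[X])²:
E[W] = 5
Var(W) = (6 - 4)^2/12 = 0.33333333
E[W²] = 0.33333333 + 5² = 0.33333333 + 25 = 25.333333

25.333333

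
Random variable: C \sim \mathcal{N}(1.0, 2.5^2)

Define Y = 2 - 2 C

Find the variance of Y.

For Y = aC + b: Var(Y) = a² * Var(C)
Var(C) = 2.5^2 = 6.25
Var(Y) = (-2)² * 6.25 = 4 * 6.25 = 25

25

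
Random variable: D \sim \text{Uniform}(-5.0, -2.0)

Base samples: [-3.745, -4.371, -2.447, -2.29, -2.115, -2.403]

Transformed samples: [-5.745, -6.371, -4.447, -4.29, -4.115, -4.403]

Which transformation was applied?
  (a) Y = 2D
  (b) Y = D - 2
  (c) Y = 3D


Checking option (b) Y = D - 2:
  D = -3.745 -> Y = -5.745 ✓
  D = -4.371 -> Y = -6.371 ✓
  D = -2.447 -> Y = -4.447 ✓
All samples match this transformation.

(b) D - 2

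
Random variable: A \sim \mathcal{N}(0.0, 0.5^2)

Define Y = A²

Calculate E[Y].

Using E[X²] = Var(X) + (E[X])²:
E[A] = 0
Var(A) = 0.5^2 = 0.25
E[A²] = 0.25 + 0² = 0.25 + 0 = 0.25

0.25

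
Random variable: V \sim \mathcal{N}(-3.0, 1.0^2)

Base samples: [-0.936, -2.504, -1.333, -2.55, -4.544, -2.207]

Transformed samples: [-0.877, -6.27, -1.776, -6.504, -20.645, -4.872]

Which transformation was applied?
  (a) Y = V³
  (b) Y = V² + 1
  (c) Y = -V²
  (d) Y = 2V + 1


Checking option (c) Y = -V²:
  V = -0.936 -> Y = -0.877 ✓
  V = -2.504 -> Y = -6.27 ✓
  V = -1.333 -> Y = -1.776 ✓
All samples match this transformation.

(c) -V²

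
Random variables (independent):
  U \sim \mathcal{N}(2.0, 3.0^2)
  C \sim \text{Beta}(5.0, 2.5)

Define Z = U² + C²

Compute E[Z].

E[Z] = E[U²] + E[C²]
E[U²] = Var(U) + E[U]² = 9 + 4 = 13
E[C²] = Var(C) + E[C]² = 0.026143791 + 0.44444444 = 0.47058824
E[Z] = 13 + 0.47058824 = 13.470588

13.470588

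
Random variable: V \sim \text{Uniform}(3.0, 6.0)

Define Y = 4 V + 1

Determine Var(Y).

For Y = aV + b: Var(Y) = a² * Var(V)
Var(V) = (6 - 3)^2/12 = 0.75
Var(Y) = 4² * 0.75 = 16 * 0.75 = 12

12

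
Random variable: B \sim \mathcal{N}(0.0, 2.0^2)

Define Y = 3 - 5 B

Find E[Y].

For Y = -5B + 3:
E[Y] = -5 * E[B] + 3
E[B] = 0.0 = 0
E[Y] = -5 * 0 + 3 = 3

3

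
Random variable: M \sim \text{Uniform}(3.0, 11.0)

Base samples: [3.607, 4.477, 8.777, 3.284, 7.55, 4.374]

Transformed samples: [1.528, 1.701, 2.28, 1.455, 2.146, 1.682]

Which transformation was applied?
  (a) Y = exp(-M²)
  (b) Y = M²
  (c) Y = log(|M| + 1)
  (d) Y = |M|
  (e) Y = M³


Checking option (c) Y = log(|M| + 1):
  M = 3.607 -> Y = 1.528 ✓
  M = 4.477 -> Y = 1.701 ✓
  M = 8.777 -> Y = 2.28 ✓
All samples match this transformation.

(c) log(|M| + 1)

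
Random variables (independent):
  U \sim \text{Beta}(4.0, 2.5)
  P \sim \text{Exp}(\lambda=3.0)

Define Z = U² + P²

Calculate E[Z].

E[Z] = E[U²] + E[P²]
E[U²] = Var(U) + E[U]² = 0.031558185 + 0.37869822 = 0.41025641
E[P²] = Var(P) + E[P]² = 0.11111111 + 0.11111111 = 0.22222222
E[Z] = 0.41025641 + 0.22222222 = 0.63247863

0.63247863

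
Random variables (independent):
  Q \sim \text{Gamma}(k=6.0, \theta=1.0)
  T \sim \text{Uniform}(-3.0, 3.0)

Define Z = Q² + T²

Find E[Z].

E[Z] = E[Q²] + E[T²]
E[Q²] = Var(Q) + E[Q]² = 6 + 36 = 42
E[T²] = Var(T) + E[T]² = 3 + 0 = 3
E[Z] = 42 + 3 = 45

45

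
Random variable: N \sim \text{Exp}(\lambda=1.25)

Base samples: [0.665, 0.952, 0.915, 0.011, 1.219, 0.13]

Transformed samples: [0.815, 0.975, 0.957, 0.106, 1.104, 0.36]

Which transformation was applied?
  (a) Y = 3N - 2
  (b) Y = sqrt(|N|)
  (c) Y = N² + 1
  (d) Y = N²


Checking option (b) Y = sqrt(|N|):
  N = 0.665 -> Y = 0.815 ✓
  N = 0.952 -> Y = 0.975 ✓
  N = 0.915 -> Y = 0.957 ✓
All samples match this transformation.

(b) sqrt(|N|)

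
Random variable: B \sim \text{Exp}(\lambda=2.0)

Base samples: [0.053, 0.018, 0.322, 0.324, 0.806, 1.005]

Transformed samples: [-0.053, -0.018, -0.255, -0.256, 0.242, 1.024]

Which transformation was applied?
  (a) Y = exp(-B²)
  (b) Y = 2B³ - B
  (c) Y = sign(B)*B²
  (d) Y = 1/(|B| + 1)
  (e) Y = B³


Checking option (b) Y = 2B³ - B:
  B = 0.053 -> Y = -0.053 ✓
  B = 0.018 -> Y = -0.018 ✓
  B = 0.322 -> Y = -0.255 ✓
All samples match this transformation.

(b) 2B³ - B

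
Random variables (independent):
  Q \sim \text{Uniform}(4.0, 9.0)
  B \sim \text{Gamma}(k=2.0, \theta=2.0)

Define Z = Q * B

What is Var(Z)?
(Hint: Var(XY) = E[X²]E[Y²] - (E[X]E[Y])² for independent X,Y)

Var(XY) = E[X²]E[Y²] - (E[X]E[Y])²
E[Q] = 6.5, Var(Q) = 2.0833333
E[B] = 4, Var(B) = 8
E[Q²] = 2.0833333 + 6.5² = 44.333333
E[B²] = 8 + 4² = 24
Var(Z) = 44.333333*24 - (6.5*4)²
= 1064 - 676 = 388

388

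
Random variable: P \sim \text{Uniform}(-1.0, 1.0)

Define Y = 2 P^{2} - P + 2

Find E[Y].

E[Y] = 2*E[P²] - 1*E[P] + 2
E[P] = 0
E[P²] = Var(P) + (E[P])² = 0.33333333 + 0 = 0.33333333
E[Y] = 2*0.33333333 - 1*0 + 2 = 2.6666667

2.6666667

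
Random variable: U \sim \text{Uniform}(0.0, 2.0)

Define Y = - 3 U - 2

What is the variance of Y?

For Y = aU + b: Var(Y) = a² * Var(U)
Var(U) = (2 - 0)^2/12 = 0.33333333
Var(Y) = (-3)² * 0.33333333 = 9 * 0.33333333 = 3

3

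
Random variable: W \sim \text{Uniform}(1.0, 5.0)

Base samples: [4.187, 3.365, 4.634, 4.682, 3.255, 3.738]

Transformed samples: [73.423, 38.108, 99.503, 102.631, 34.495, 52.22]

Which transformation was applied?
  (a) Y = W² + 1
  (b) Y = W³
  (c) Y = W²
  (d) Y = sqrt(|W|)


Checking option (b) Y = W³:
  W = 4.187 -> Y = 73.423 ✓
  W = 3.365 -> Y = 38.108 ✓
  W = 4.634 -> Y = 99.503 ✓
All samples match this transformation.

(b) W³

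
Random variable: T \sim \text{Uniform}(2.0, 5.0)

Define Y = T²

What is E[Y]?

Using E[X²] = Var(X) + (E[X])²:
E[T] = 3.5
Var(T) = (5 - 2)^2/12 = 0.75
E[T²] = 0.75 + 3.5² = 0.75 + 12.25 = 13

13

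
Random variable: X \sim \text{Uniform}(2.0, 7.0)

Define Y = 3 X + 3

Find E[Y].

For Y = 3X + 3:
E[Y] = 3 * E[X] + 3
E[X] = (2 + 7)/2 = 4.5
E[Y] = 3 * 4.5 + 3 = 16.5

16.5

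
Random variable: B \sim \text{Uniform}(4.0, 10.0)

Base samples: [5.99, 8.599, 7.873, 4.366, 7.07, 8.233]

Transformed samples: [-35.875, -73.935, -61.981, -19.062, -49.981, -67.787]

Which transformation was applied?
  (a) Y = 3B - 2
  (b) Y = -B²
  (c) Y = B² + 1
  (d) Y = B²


Checking option (b) Y = -B²:
  B = 5.99 -> Y = -35.875 ✓
  B = 8.599 -> Y = -73.935 ✓
  B = 7.873 -> Y = -61.981 ✓
All samples match this transformation.

(b) -B²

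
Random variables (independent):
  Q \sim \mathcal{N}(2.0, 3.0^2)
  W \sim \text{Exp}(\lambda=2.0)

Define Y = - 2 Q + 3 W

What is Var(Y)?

For independent RVs: Var(aX + bY) = a²Var(X) + b²Var(Y)
Var(Q) = 9
Var(W) = 0.25
Var(Y) = (-2)²*9 + 3²*0.25
= 4*9 + 9*0.25 = 38.25

38.25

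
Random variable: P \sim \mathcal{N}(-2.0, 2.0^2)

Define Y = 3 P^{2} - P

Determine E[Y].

E[Y] = 3*E[P²] - 1*E[P]
E[P] = -2
E[P²] = Var(P) + (E[P])² = 4 + 4 = 8
E[Y] = 3*8 - 1*(-2) = 26

26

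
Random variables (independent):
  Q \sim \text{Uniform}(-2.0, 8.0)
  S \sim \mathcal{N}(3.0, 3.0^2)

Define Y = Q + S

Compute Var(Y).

For independent RVs: Var(aX + bY) = a²Var(X) + b²Var(Y)
Var(Q) = 8.3333333
Var(S) = 9
Var(Y) = 1²*8.3333333 + 1²*9
= 1*8.3333333 + 1*9 = 17.333333

17.333333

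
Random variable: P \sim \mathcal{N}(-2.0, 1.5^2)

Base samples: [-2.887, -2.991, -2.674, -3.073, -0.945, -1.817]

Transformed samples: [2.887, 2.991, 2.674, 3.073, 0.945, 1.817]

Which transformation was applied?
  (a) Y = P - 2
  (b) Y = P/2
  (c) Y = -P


Checking option (c) Y = -P:
  P = -2.887 -> Y = 2.887 ✓
  P = -2.991 -> Y = 2.991 ✓
  P = -2.674 -> Y = 2.674 ✓
All samples match this transformation.

(c) -P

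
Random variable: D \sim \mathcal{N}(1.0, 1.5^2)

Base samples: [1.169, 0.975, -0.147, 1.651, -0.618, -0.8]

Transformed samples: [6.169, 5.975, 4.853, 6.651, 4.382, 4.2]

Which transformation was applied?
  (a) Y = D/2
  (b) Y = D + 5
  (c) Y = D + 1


Checking option (b) Y = D + 5:
  D = 1.169 -> Y = 6.169 ✓
  D = 0.975 -> Y = 5.975 ✓
  D = -0.147 -> Y = 4.853 ✓
All samples match this transformation.

(b) D + 5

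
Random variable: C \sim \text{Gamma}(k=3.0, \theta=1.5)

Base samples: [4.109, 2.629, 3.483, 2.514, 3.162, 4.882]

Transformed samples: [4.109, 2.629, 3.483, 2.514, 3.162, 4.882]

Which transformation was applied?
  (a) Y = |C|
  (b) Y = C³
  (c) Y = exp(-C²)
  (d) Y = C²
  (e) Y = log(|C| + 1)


Checking option (a) Y = |C|:
  C = 4.109 -> Y = 4.109 ✓
  C = 2.629 -> Y = 2.629 ✓
  C = 3.483 -> Y = 3.483 ✓
All samples match this transformation.

(a) |C|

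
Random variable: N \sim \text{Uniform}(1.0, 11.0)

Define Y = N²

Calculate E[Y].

E[N²] = Var(N) + (E[N])² = 8.3333333 + 36 = 44.333333

44.333333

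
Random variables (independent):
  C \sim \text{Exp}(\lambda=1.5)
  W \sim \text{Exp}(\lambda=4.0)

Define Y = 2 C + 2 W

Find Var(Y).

For independent RVs: Var(aX + bY) = a²Var(X) + b²Var(Y)
Var(C) = 0.44444444
Var(W) = 0.0625
Var(Y) = 2²*0.44444444 + 2²*0.0625
= 4*0.44444444 + 4*0.0625 = 2.0277778

2.0277778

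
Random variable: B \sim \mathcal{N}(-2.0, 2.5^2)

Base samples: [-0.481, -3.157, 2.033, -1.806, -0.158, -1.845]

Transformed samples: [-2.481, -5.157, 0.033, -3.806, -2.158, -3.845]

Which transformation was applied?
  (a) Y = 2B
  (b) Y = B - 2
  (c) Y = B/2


Checking option (b) Y = B - 2:
  B = -0.481 -> Y = -2.481 ✓
  B = -3.157 -> Y = -5.157 ✓
  B = 2.033 -> Y = 0.033 ✓
All samples match this transformation.

(b) B - 2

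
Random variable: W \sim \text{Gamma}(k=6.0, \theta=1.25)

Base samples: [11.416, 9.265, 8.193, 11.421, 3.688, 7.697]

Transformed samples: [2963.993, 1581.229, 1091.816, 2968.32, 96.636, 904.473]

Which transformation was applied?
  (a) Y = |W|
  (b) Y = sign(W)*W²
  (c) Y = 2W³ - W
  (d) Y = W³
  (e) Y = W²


Checking option (c) Y = 2W³ - W:
  W = 11.416 -> Y = 2963.993 ✓
  W = 9.265 -> Y = 1581.229 ✓
  W = 8.193 -> Y = 1091.816 ✓
All samples match this transformation.

(c) 2W³ - W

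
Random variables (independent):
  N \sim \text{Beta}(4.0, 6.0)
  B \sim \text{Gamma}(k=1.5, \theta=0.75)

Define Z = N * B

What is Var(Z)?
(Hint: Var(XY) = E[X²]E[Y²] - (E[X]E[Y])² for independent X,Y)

Var(XY) = E[X²]E[Y²] - (E[X]E[Y])²
E[N] = 0.4, Var(N) = 0.021818182
E[B] = 1.125, Var(B) = 0.84375
E[N²] = 0.021818182 + 0.4² = 0.18181818
E[B²] = 0.84375 + 1.125² = 2.109375
Var(Z) = 0.18181818*2.109375 - (0.4*1.125)²
= 0.38352273 - 0.2025 = 0.18102273

0.18102273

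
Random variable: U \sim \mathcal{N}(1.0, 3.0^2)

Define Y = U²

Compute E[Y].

E[U²] = Var(U) + (E[U])² = 9 + 1 = 10

10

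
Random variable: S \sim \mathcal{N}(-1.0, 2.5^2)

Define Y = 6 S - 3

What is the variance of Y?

For Y = aS + b: Var(Y) = a² * Var(S)
Var(S) = 2.5^2 = 6.25
Var(Y) = 6² * 6.25 = 36 * 6.25 = 225

225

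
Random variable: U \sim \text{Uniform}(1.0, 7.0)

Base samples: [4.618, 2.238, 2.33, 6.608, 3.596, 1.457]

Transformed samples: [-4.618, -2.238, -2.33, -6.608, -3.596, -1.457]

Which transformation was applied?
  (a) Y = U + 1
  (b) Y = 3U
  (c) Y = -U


Checking option (c) Y = -U:
  U = 4.618 -> Y = -4.618 ✓
  U = 2.238 -> Y = -2.238 ✓
  U = 2.33 -> Y = -2.33 ✓
All samples match this transformation.

(c) -U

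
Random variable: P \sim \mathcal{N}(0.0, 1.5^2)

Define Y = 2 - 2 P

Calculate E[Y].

For Y = -2P + 2:
E[Y] = -2 * E[P] + 2
E[P] = 0.0 = 0
E[Y] = -2 * 0 + 2 = 2

2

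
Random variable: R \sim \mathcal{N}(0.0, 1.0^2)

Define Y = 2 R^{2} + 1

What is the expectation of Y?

E[Y] = 2*E[R²] + 1
E[R] = 0
E[R²] = Var(R) + (E[R])² = 1 + 0 = 1
E[Y] = 2*1 + 1 = 3

3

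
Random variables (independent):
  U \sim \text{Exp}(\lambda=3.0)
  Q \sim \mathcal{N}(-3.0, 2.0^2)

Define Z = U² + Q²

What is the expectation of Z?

E[Z] = E[U²] + E[Q²]
E[U²] = Var(U) + E[U]² = 0.11111111 + 0.11111111 = 0.22222222
E[Q²] = Var(Q) + E[Q]² = 4 + 9 = 13
E[Z] = 0.22222222 + 13 = 13.222222

13.222222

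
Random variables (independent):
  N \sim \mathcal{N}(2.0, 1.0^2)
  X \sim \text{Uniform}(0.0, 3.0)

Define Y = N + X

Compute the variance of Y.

For independent RVs: Var(aX + bY) = a²Var(X) + b²Var(Y)
Var(N) = 1
Var(X) = 0.75
Var(Y) = 1²*1 + 1²*0.75
= 1*1 + 1*0.75 = 1.75

1.75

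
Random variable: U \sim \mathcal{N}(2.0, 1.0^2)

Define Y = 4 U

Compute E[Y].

For Y = 4U:
E[Y] = 4 * E[U]
E[U] = 2.0 = 2
E[Y] = 4 * 2 = 8

8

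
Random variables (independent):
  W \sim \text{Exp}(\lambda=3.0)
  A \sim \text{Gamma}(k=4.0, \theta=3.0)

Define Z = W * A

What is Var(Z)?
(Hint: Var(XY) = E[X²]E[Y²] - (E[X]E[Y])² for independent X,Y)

Var(XY) = E[X²]E[Y²] - (E[X]E[Y])²
E[W] = 0.33333333, Var(W) = 0.11111111
E[A] = 12, Var(A) = 36
E[W²] = 0.11111111 + 0.33333333² = 0.22222222
E[A²] = 36 + 12² = 180
Var(Z) = 0.22222222*180 - (0.33333333*12)²
= 40 - 16 = 24

24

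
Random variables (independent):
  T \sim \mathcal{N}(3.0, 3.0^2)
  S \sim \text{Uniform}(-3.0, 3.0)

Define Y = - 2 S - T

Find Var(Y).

For independent RVs: Var(aX + bY) = a²Var(X) + b²Var(Y)
Var(T) = 9
Var(S) = 3
Var(Y) = (-1)²*9 + (-2)²*3
= 1*9 + 4*3 = 21

21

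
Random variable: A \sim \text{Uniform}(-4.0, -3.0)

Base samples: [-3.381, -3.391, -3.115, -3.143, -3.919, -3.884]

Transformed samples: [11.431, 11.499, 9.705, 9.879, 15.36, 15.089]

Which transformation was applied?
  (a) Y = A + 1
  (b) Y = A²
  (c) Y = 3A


Checking option (b) Y = A²:
  A = -3.381 -> Y = 11.431 ✓
  A = -3.391 -> Y = 11.499 ✓
  A = -3.115 -> Y = 9.705 ✓
All samples match this transformation.

(b) A²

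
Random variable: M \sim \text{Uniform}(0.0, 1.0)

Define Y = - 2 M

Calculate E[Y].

For Y = -2M:
E[Y] = -2 * E[M]
E[M] = (0 + 1)/2 = 0.5
E[Y] = -2 * 0.5 = -1

-1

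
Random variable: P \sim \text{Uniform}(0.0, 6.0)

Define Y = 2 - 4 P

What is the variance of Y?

For Y = aP + b: Var(Y) = a² * Var(P)
Var(P) = (6 - 0)^2/12 = 3
Var(Y) = (-4)² * 3 = 16 * 3 = 48

48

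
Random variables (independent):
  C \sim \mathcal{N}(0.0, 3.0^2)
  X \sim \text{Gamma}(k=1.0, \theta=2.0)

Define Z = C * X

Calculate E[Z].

For independent RVs: E[XY] = E[X]*E[Y]
E[C] = 0
E[X] = 2
E[Z] = 0 * 2 = 0

0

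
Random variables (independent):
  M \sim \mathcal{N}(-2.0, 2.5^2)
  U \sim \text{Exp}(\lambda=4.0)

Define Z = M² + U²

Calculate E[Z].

E[Z] = E[M²] + E[U²]
E[M²] = Var(M) + E[M]² = 6.25 + 4 = 10.25
E[U²] = Var(U) + E[U]² = 0.0625 + 0.0625 = 0.125
E[Z] = 10.25 + 0.125 = 10.375

10.375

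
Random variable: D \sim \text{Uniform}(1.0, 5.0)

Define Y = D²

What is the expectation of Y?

E[D²] = Var(D) + (E[D])² = 1.3333333 + 9 = 10.333333

10.333333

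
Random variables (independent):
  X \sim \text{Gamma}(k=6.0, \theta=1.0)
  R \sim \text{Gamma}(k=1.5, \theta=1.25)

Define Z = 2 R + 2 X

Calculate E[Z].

E[Z] = 2*E[X] + 2*E[R]
E[X] = 6
E[R] = 1.875
E[Z] = 2*6 + 2*1.875 = 15.75

15.75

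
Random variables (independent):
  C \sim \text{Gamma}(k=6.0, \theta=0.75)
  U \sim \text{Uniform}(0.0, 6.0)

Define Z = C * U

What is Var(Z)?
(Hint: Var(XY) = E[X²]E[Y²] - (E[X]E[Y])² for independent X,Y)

Var(XY) = E[X²]E[Y²] - (E[X]E[Y])²
E[C] = 4.5, Var(C) = 3.375
E[U] = 3, Var(U) = 3
E[C²] = 3.375 + 4.5² = 23.625
E[U²] = 3 + 3² = 12
Var(Z) = 23.625*12 - (4.5*3)²
= 283.5 - 182.25 = 101.25

101.25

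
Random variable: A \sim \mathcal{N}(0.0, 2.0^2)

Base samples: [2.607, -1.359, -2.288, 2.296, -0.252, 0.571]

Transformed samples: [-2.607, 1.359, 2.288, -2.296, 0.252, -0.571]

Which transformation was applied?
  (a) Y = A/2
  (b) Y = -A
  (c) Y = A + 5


Checking option (b) Y = -A:
  A = 2.607 -> Y = -2.607 ✓
  A = -1.359 -> Y = 1.359 ✓
  A = -2.288 -> Y = 2.288 ✓
All samples match this transformation.

(b) -A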